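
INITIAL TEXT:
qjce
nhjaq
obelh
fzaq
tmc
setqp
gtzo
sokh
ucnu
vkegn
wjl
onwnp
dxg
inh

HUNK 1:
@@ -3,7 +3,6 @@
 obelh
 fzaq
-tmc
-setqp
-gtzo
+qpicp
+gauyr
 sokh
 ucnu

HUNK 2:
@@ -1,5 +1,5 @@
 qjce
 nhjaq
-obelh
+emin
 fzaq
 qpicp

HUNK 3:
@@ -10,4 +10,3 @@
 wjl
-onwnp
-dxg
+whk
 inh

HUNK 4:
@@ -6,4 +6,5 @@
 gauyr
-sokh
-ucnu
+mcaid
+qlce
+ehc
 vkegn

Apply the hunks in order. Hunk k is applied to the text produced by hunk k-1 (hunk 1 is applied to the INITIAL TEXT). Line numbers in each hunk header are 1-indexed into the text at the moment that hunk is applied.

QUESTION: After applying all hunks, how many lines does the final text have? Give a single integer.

Answer: 13

Derivation:
Hunk 1: at line 3 remove [tmc,setqp,gtzo] add [qpicp,gauyr] -> 13 lines: qjce nhjaq obelh fzaq qpicp gauyr sokh ucnu vkegn wjl onwnp dxg inh
Hunk 2: at line 1 remove [obelh] add [emin] -> 13 lines: qjce nhjaq emin fzaq qpicp gauyr sokh ucnu vkegn wjl onwnp dxg inh
Hunk 3: at line 10 remove [onwnp,dxg] add [whk] -> 12 lines: qjce nhjaq emin fzaq qpicp gauyr sokh ucnu vkegn wjl whk inh
Hunk 4: at line 6 remove [sokh,ucnu] add [mcaid,qlce,ehc] -> 13 lines: qjce nhjaq emin fzaq qpicp gauyr mcaid qlce ehc vkegn wjl whk inh
Final line count: 13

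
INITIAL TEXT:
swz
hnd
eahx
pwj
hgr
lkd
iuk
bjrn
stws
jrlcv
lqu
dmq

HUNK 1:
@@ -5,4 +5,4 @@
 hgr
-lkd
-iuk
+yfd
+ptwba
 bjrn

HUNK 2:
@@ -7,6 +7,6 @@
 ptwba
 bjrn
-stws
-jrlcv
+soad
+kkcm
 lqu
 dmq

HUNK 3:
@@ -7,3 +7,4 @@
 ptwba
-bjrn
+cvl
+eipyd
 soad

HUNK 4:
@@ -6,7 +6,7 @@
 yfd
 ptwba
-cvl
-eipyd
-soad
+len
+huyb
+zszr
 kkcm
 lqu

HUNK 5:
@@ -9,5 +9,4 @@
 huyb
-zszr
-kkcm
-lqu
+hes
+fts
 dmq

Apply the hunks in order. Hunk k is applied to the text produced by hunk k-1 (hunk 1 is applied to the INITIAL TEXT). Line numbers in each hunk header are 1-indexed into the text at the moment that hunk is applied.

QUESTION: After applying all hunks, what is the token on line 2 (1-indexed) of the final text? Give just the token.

Hunk 1: at line 5 remove [lkd,iuk] add [yfd,ptwba] -> 12 lines: swz hnd eahx pwj hgr yfd ptwba bjrn stws jrlcv lqu dmq
Hunk 2: at line 7 remove [stws,jrlcv] add [soad,kkcm] -> 12 lines: swz hnd eahx pwj hgr yfd ptwba bjrn soad kkcm lqu dmq
Hunk 3: at line 7 remove [bjrn] add [cvl,eipyd] -> 13 lines: swz hnd eahx pwj hgr yfd ptwba cvl eipyd soad kkcm lqu dmq
Hunk 4: at line 6 remove [cvl,eipyd,soad] add [len,huyb,zszr] -> 13 lines: swz hnd eahx pwj hgr yfd ptwba len huyb zszr kkcm lqu dmq
Hunk 5: at line 9 remove [zszr,kkcm,lqu] add [hes,fts] -> 12 lines: swz hnd eahx pwj hgr yfd ptwba len huyb hes fts dmq
Final line 2: hnd

Answer: hnd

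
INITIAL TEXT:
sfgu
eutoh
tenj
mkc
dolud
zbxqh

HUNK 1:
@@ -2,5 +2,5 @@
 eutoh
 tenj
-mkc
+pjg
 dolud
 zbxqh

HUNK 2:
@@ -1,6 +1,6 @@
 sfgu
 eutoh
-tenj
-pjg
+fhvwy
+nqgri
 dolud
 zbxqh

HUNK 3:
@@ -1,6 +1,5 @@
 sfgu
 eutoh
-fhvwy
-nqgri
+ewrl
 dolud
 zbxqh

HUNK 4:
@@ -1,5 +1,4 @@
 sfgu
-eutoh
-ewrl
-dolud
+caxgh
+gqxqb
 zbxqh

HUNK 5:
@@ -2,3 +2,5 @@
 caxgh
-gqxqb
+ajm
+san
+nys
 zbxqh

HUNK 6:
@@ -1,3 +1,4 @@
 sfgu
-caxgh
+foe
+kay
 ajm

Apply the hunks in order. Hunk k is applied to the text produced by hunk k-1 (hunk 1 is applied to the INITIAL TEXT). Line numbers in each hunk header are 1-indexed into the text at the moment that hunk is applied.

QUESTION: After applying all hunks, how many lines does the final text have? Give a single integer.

Hunk 1: at line 2 remove [mkc] add [pjg] -> 6 lines: sfgu eutoh tenj pjg dolud zbxqh
Hunk 2: at line 1 remove [tenj,pjg] add [fhvwy,nqgri] -> 6 lines: sfgu eutoh fhvwy nqgri dolud zbxqh
Hunk 3: at line 1 remove [fhvwy,nqgri] add [ewrl] -> 5 lines: sfgu eutoh ewrl dolud zbxqh
Hunk 4: at line 1 remove [eutoh,ewrl,dolud] add [caxgh,gqxqb] -> 4 lines: sfgu caxgh gqxqb zbxqh
Hunk 5: at line 2 remove [gqxqb] add [ajm,san,nys] -> 6 lines: sfgu caxgh ajm san nys zbxqh
Hunk 6: at line 1 remove [caxgh] add [foe,kay] -> 7 lines: sfgu foe kay ajm san nys zbxqh
Final line count: 7

Answer: 7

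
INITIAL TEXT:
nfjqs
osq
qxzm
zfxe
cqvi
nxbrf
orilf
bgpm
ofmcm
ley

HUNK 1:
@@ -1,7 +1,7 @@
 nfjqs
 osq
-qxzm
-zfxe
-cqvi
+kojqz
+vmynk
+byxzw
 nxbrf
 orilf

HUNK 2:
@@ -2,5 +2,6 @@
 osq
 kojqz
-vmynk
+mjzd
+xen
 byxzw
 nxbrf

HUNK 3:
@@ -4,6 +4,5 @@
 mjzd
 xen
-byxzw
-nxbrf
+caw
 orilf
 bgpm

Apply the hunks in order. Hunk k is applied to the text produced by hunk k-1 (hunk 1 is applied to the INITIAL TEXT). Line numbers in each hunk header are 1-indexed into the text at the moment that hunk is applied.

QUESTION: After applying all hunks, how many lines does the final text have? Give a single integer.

Answer: 10

Derivation:
Hunk 1: at line 1 remove [qxzm,zfxe,cqvi] add [kojqz,vmynk,byxzw] -> 10 lines: nfjqs osq kojqz vmynk byxzw nxbrf orilf bgpm ofmcm ley
Hunk 2: at line 2 remove [vmynk] add [mjzd,xen] -> 11 lines: nfjqs osq kojqz mjzd xen byxzw nxbrf orilf bgpm ofmcm ley
Hunk 3: at line 4 remove [byxzw,nxbrf] add [caw] -> 10 lines: nfjqs osq kojqz mjzd xen caw orilf bgpm ofmcm ley
Final line count: 10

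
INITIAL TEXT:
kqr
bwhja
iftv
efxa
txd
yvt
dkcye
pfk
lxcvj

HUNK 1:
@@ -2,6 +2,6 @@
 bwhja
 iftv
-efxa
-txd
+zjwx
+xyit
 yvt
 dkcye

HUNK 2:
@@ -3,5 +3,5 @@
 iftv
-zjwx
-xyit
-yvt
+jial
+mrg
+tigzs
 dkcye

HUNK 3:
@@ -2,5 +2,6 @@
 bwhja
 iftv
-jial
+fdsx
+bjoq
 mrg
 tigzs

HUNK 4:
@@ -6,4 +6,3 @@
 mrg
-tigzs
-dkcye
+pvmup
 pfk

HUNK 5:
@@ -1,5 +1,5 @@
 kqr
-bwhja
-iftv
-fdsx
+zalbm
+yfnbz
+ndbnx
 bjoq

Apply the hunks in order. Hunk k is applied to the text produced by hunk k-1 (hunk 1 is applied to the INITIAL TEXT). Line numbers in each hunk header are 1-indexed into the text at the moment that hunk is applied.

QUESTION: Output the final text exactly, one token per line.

Answer: kqr
zalbm
yfnbz
ndbnx
bjoq
mrg
pvmup
pfk
lxcvj

Derivation:
Hunk 1: at line 2 remove [efxa,txd] add [zjwx,xyit] -> 9 lines: kqr bwhja iftv zjwx xyit yvt dkcye pfk lxcvj
Hunk 2: at line 3 remove [zjwx,xyit,yvt] add [jial,mrg,tigzs] -> 9 lines: kqr bwhja iftv jial mrg tigzs dkcye pfk lxcvj
Hunk 3: at line 2 remove [jial] add [fdsx,bjoq] -> 10 lines: kqr bwhja iftv fdsx bjoq mrg tigzs dkcye pfk lxcvj
Hunk 4: at line 6 remove [tigzs,dkcye] add [pvmup] -> 9 lines: kqr bwhja iftv fdsx bjoq mrg pvmup pfk lxcvj
Hunk 5: at line 1 remove [bwhja,iftv,fdsx] add [zalbm,yfnbz,ndbnx] -> 9 lines: kqr zalbm yfnbz ndbnx bjoq mrg pvmup pfk lxcvj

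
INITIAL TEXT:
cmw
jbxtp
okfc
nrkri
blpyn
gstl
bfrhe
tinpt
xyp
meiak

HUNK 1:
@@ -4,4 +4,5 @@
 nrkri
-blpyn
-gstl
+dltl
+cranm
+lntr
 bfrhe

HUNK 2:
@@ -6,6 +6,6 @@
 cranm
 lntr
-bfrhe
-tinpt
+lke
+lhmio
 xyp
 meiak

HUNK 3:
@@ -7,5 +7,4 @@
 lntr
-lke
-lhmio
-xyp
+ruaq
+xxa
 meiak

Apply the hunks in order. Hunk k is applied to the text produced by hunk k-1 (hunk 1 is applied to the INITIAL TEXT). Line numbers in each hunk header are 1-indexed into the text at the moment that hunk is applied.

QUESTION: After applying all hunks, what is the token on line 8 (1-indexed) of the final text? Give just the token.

Hunk 1: at line 4 remove [blpyn,gstl] add [dltl,cranm,lntr] -> 11 lines: cmw jbxtp okfc nrkri dltl cranm lntr bfrhe tinpt xyp meiak
Hunk 2: at line 6 remove [bfrhe,tinpt] add [lke,lhmio] -> 11 lines: cmw jbxtp okfc nrkri dltl cranm lntr lke lhmio xyp meiak
Hunk 3: at line 7 remove [lke,lhmio,xyp] add [ruaq,xxa] -> 10 lines: cmw jbxtp okfc nrkri dltl cranm lntr ruaq xxa meiak
Final line 8: ruaq

Answer: ruaq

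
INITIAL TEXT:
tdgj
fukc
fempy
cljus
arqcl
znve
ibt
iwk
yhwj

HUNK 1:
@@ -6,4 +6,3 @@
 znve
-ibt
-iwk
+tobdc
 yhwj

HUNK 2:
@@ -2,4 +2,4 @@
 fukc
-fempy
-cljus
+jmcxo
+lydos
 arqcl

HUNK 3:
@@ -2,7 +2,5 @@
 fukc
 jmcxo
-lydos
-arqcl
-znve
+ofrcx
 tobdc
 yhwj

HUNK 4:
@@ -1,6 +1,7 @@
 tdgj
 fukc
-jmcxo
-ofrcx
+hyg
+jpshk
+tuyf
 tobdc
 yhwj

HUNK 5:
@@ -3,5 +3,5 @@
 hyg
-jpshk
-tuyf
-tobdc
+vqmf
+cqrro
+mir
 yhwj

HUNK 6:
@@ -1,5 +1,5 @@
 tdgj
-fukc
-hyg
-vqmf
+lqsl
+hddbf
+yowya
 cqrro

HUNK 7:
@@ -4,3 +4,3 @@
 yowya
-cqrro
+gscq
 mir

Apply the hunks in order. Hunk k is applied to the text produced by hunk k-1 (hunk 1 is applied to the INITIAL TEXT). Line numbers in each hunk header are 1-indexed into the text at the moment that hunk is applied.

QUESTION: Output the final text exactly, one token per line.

Hunk 1: at line 6 remove [ibt,iwk] add [tobdc] -> 8 lines: tdgj fukc fempy cljus arqcl znve tobdc yhwj
Hunk 2: at line 2 remove [fempy,cljus] add [jmcxo,lydos] -> 8 lines: tdgj fukc jmcxo lydos arqcl znve tobdc yhwj
Hunk 3: at line 2 remove [lydos,arqcl,znve] add [ofrcx] -> 6 lines: tdgj fukc jmcxo ofrcx tobdc yhwj
Hunk 4: at line 1 remove [jmcxo,ofrcx] add [hyg,jpshk,tuyf] -> 7 lines: tdgj fukc hyg jpshk tuyf tobdc yhwj
Hunk 5: at line 3 remove [jpshk,tuyf,tobdc] add [vqmf,cqrro,mir] -> 7 lines: tdgj fukc hyg vqmf cqrro mir yhwj
Hunk 6: at line 1 remove [fukc,hyg,vqmf] add [lqsl,hddbf,yowya] -> 7 lines: tdgj lqsl hddbf yowya cqrro mir yhwj
Hunk 7: at line 4 remove [cqrro] add [gscq] -> 7 lines: tdgj lqsl hddbf yowya gscq mir yhwj

Answer: tdgj
lqsl
hddbf
yowya
gscq
mir
yhwj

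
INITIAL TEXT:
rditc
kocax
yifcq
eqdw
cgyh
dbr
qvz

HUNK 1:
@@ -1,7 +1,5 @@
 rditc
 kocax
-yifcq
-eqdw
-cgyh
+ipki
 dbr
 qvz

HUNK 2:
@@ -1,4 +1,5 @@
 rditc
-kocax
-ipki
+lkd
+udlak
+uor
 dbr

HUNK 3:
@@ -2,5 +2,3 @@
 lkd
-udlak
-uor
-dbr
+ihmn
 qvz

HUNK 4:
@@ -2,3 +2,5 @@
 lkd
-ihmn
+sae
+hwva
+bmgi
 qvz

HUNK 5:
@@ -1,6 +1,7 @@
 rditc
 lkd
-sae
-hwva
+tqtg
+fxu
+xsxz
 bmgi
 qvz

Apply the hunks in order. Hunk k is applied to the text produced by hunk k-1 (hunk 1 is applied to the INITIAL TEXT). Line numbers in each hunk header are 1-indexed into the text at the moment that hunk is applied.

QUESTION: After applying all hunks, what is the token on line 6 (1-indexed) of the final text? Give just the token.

Hunk 1: at line 1 remove [yifcq,eqdw,cgyh] add [ipki] -> 5 lines: rditc kocax ipki dbr qvz
Hunk 2: at line 1 remove [kocax,ipki] add [lkd,udlak,uor] -> 6 lines: rditc lkd udlak uor dbr qvz
Hunk 3: at line 2 remove [udlak,uor,dbr] add [ihmn] -> 4 lines: rditc lkd ihmn qvz
Hunk 4: at line 2 remove [ihmn] add [sae,hwva,bmgi] -> 6 lines: rditc lkd sae hwva bmgi qvz
Hunk 5: at line 1 remove [sae,hwva] add [tqtg,fxu,xsxz] -> 7 lines: rditc lkd tqtg fxu xsxz bmgi qvz
Final line 6: bmgi

Answer: bmgi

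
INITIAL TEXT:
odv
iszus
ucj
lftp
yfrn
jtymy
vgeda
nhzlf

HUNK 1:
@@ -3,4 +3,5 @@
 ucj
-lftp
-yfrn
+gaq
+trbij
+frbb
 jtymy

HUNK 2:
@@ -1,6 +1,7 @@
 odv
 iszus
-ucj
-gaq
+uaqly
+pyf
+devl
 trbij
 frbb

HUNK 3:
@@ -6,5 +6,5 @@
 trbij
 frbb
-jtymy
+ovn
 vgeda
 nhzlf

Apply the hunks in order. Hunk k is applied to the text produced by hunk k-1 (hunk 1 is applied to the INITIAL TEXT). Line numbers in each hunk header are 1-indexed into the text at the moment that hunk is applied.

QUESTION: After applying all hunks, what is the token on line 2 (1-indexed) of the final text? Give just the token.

Answer: iszus

Derivation:
Hunk 1: at line 3 remove [lftp,yfrn] add [gaq,trbij,frbb] -> 9 lines: odv iszus ucj gaq trbij frbb jtymy vgeda nhzlf
Hunk 2: at line 1 remove [ucj,gaq] add [uaqly,pyf,devl] -> 10 lines: odv iszus uaqly pyf devl trbij frbb jtymy vgeda nhzlf
Hunk 3: at line 6 remove [jtymy] add [ovn] -> 10 lines: odv iszus uaqly pyf devl trbij frbb ovn vgeda nhzlf
Final line 2: iszus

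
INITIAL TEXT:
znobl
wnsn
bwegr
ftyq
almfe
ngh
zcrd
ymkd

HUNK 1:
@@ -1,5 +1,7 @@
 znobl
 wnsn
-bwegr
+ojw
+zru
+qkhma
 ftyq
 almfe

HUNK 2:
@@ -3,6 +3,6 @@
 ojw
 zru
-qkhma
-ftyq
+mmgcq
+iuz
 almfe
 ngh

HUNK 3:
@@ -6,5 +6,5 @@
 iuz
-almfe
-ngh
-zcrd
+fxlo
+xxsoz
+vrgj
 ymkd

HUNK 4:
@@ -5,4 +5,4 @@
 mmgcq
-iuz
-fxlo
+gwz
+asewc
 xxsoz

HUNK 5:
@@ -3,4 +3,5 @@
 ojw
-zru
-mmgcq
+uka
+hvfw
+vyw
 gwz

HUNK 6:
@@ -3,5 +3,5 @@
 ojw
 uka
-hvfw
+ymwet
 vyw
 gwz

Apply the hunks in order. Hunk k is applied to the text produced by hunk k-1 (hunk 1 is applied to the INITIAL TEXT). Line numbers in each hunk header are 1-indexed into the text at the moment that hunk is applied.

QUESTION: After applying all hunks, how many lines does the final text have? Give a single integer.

Hunk 1: at line 1 remove [bwegr] add [ojw,zru,qkhma] -> 10 lines: znobl wnsn ojw zru qkhma ftyq almfe ngh zcrd ymkd
Hunk 2: at line 3 remove [qkhma,ftyq] add [mmgcq,iuz] -> 10 lines: znobl wnsn ojw zru mmgcq iuz almfe ngh zcrd ymkd
Hunk 3: at line 6 remove [almfe,ngh,zcrd] add [fxlo,xxsoz,vrgj] -> 10 lines: znobl wnsn ojw zru mmgcq iuz fxlo xxsoz vrgj ymkd
Hunk 4: at line 5 remove [iuz,fxlo] add [gwz,asewc] -> 10 lines: znobl wnsn ojw zru mmgcq gwz asewc xxsoz vrgj ymkd
Hunk 5: at line 3 remove [zru,mmgcq] add [uka,hvfw,vyw] -> 11 lines: znobl wnsn ojw uka hvfw vyw gwz asewc xxsoz vrgj ymkd
Hunk 6: at line 3 remove [hvfw] add [ymwet] -> 11 lines: znobl wnsn ojw uka ymwet vyw gwz asewc xxsoz vrgj ymkd
Final line count: 11

Answer: 11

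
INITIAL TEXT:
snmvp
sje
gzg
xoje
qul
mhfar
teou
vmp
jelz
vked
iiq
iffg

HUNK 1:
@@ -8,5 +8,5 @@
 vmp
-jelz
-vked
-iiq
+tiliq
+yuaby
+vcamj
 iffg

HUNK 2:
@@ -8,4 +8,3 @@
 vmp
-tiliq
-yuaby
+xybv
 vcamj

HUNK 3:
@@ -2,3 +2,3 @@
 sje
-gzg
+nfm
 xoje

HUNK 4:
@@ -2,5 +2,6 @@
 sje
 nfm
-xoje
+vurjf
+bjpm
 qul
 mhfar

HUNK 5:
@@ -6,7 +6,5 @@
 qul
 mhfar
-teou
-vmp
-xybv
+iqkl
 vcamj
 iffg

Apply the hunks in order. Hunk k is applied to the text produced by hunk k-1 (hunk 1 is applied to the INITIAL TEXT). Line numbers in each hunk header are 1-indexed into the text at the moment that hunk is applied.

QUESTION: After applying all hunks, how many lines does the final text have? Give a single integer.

Answer: 10

Derivation:
Hunk 1: at line 8 remove [jelz,vked,iiq] add [tiliq,yuaby,vcamj] -> 12 lines: snmvp sje gzg xoje qul mhfar teou vmp tiliq yuaby vcamj iffg
Hunk 2: at line 8 remove [tiliq,yuaby] add [xybv] -> 11 lines: snmvp sje gzg xoje qul mhfar teou vmp xybv vcamj iffg
Hunk 3: at line 2 remove [gzg] add [nfm] -> 11 lines: snmvp sje nfm xoje qul mhfar teou vmp xybv vcamj iffg
Hunk 4: at line 2 remove [xoje] add [vurjf,bjpm] -> 12 lines: snmvp sje nfm vurjf bjpm qul mhfar teou vmp xybv vcamj iffg
Hunk 5: at line 6 remove [teou,vmp,xybv] add [iqkl] -> 10 lines: snmvp sje nfm vurjf bjpm qul mhfar iqkl vcamj iffg
Final line count: 10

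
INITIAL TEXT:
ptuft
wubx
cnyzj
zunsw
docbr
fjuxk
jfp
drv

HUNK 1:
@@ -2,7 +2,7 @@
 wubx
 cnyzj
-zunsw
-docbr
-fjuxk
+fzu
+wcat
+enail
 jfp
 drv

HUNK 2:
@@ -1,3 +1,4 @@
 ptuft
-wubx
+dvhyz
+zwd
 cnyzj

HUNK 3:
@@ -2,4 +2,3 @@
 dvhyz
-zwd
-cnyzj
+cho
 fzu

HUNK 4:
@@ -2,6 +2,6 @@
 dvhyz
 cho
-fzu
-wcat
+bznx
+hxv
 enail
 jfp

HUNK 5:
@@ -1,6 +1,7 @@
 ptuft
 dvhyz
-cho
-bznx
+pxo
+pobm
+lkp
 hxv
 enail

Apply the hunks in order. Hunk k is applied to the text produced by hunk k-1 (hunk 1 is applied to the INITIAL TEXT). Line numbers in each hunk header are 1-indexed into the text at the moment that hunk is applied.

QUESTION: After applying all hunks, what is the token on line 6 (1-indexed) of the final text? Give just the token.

Answer: hxv

Derivation:
Hunk 1: at line 2 remove [zunsw,docbr,fjuxk] add [fzu,wcat,enail] -> 8 lines: ptuft wubx cnyzj fzu wcat enail jfp drv
Hunk 2: at line 1 remove [wubx] add [dvhyz,zwd] -> 9 lines: ptuft dvhyz zwd cnyzj fzu wcat enail jfp drv
Hunk 3: at line 2 remove [zwd,cnyzj] add [cho] -> 8 lines: ptuft dvhyz cho fzu wcat enail jfp drv
Hunk 4: at line 2 remove [fzu,wcat] add [bznx,hxv] -> 8 lines: ptuft dvhyz cho bznx hxv enail jfp drv
Hunk 5: at line 1 remove [cho,bznx] add [pxo,pobm,lkp] -> 9 lines: ptuft dvhyz pxo pobm lkp hxv enail jfp drv
Final line 6: hxv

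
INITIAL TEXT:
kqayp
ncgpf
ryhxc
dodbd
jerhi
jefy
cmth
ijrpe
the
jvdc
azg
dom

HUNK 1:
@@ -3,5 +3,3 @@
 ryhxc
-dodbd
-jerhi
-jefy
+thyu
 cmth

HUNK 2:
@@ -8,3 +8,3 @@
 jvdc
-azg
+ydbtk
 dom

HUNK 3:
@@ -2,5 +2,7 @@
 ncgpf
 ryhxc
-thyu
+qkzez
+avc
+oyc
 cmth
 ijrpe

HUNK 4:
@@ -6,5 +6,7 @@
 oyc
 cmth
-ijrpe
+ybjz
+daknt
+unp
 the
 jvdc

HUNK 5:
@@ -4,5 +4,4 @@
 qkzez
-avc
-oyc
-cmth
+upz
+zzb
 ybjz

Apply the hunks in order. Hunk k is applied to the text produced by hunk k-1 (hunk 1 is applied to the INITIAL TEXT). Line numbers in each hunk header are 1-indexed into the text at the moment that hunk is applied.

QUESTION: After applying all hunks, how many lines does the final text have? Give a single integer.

Hunk 1: at line 3 remove [dodbd,jerhi,jefy] add [thyu] -> 10 lines: kqayp ncgpf ryhxc thyu cmth ijrpe the jvdc azg dom
Hunk 2: at line 8 remove [azg] add [ydbtk] -> 10 lines: kqayp ncgpf ryhxc thyu cmth ijrpe the jvdc ydbtk dom
Hunk 3: at line 2 remove [thyu] add [qkzez,avc,oyc] -> 12 lines: kqayp ncgpf ryhxc qkzez avc oyc cmth ijrpe the jvdc ydbtk dom
Hunk 4: at line 6 remove [ijrpe] add [ybjz,daknt,unp] -> 14 lines: kqayp ncgpf ryhxc qkzez avc oyc cmth ybjz daknt unp the jvdc ydbtk dom
Hunk 5: at line 4 remove [avc,oyc,cmth] add [upz,zzb] -> 13 lines: kqayp ncgpf ryhxc qkzez upz zzb ybjz daknt unp the jvdc ydbtk dom
Final line count: 13

Answer: 13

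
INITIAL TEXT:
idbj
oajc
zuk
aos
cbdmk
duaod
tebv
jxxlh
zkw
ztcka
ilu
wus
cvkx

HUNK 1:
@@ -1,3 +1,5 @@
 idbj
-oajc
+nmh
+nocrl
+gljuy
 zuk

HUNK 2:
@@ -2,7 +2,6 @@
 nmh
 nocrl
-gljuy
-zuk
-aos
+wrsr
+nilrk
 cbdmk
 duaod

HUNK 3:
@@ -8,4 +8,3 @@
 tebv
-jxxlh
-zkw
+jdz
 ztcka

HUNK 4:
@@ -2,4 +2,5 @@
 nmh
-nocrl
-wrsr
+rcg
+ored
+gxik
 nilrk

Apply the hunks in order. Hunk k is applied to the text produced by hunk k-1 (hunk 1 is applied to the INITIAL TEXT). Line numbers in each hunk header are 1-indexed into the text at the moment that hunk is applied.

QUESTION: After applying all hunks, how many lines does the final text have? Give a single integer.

Answer: 14

Derivation:
Hunk 1: at line 1 remove [oajc] add [nmh,nocrl,gljuy] -> 15 lines: idbj nmh nocrl gljuy zuk aos cbdmk duaod tebv jxxlh zkw ztcka ilu wus cvkx
Hunk 2: at line 2 remove [gljuy,zuk,aos] add [wrsr,nilrk] -> 14 lines: idbj nmh nocrl wrsr nilrk cbdmk duaod tebv jxxlh zkw ztcka ilu wus cvkx
Hunk 3: at line 8 remove [jxxlh,zkw] add [jdz] -> 13 lines: idbj nmh nocrl wrsr nilrk cbdmk duaod tebv jdz ztcka ilu wus cvkx
Hunk 4: at line 2 remove [nocrl,wrsr] add [rcg,ored,gxik] -> 14 lines: idbj nmh rcg ored gxik nilrk cbdmk duaod tebv jdz ztcka ilu wus cvkx
Final line count: 14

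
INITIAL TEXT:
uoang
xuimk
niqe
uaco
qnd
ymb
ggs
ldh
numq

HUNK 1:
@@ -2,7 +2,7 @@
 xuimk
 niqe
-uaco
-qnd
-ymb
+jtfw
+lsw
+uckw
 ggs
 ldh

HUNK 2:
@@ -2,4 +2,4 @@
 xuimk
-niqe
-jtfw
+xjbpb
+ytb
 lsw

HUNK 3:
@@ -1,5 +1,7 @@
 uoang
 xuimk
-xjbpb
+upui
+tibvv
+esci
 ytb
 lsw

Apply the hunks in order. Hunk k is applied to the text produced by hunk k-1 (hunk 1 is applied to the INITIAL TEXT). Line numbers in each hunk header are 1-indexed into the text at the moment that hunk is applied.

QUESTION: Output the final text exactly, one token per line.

Hunk 1: at line 2 remove [uaco,qnd,ymb] add [jtfw,lsw,uckw] -> 9 lines: uoang xuimk niqe jtfw lsw uckw ggs ldh numq
Hunk 2: at line 2 remove [niqe,jtfw] add [xjbpb,ytb] -> 9 lines: uoang xuimk xjbpb ytb lsw uckw ggs ldh numq
Hunk 3: at line 1 remove [xjbpb] add [upui,tibvv,esci] -> 11 lines: uoang xuimk upui tibvv esci ytb lsw uckw ggs ldh numq

Answer: uoang
xuimk
upui
tibvv
esci
ytb
lsw
uckw
ggs
ldh
numq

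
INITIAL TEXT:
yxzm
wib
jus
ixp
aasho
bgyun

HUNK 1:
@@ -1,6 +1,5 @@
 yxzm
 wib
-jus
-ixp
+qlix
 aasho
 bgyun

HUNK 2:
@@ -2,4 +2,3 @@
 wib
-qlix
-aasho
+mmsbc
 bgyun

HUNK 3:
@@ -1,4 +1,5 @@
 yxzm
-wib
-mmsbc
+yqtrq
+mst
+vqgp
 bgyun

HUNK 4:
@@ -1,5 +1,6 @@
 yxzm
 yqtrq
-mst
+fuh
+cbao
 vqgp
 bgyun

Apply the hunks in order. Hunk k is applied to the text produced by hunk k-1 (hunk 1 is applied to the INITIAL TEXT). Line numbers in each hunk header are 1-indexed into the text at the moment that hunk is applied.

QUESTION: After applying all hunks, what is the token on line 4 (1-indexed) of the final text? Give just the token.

Hunk 1: at line 1 remove [jus,ixp] add [qlix] -> 5 lines: yxzm wib qlix aasho bgyun
Hunk 2: at line 2 remove [qlix,aasho] add [mmsbc] -> 4 lines: yxzm wib mmsbc bgyun
Hunk 3: at line 1 remove [wib,mmsbc] add [yqtrq,mst,vqgp] -> 5 lines: yxzm yqtrq mst vqgp bgyun
Hunk 4: at line 1 remove [mst] add [fuh,cbao] -> 6 lines: yxzm yqtrq fuh cbao vqgp bgyun
Final line 4: cbao

Answer: cbao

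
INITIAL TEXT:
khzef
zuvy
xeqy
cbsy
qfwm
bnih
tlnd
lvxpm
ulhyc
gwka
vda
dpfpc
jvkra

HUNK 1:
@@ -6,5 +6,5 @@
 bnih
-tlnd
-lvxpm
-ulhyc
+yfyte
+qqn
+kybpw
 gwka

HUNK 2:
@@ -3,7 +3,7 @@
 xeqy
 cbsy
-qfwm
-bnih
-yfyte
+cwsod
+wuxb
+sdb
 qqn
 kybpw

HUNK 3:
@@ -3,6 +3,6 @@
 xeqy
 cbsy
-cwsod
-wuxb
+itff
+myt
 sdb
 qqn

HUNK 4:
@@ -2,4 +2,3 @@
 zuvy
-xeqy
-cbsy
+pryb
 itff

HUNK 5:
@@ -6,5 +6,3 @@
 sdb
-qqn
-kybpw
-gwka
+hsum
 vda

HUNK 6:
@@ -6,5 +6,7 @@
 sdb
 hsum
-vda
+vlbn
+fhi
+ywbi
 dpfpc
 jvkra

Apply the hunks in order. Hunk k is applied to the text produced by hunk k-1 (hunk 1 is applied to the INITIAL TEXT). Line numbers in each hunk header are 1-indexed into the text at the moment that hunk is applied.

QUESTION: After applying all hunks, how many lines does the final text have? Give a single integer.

Answer: 12

Derivation:
Hunk 1: at line 6 remove [tlnd,lvxpm,ulhyc] add [yfyte,qqn,kybpw] -> 13 lines: khzef zuvy xeqy cbsy qfwm bnih yfyte qqn kybpw gwka vda dpfpc jvkra
Hunk 2: at line 3 remove [qfwm,bnih,yfyte] add [cwsod,wuxb,sdb] -> 13 lines: khzef zuvy xeqy cbsy cwsod wuxb sdb qqn kybpw gwka vda dpfpc jvkra
Hunk 3: at line 3 remove [cwsod,wuxb] add [itff,myt] -> 13 lines: khzef zuvy xeqy cbsy itff myt sdb qqn kybpw gwka vda dpfpc jvkra
Hunk 4: at line 2 remove [xeqy,cbsy] add [pryb] -> 12 lines: khzef zuvy pryb itff myt sdb qqn kybpw gwka vda dpfpc jvkra
Hunk 5: at line 6 remove [qqn,kybpw,gwka] add [hsum] -> 10 lines: khzef zuvy pryb itff myt sdb hsum vda dpfpc jvkra
Hunk 6: at line 6 remove [vda] add [vlbn,fhi,ywbi] -> 12 lines: khzef zuvy pryb itff myt sdb hsum vlbn fhi ywbi dpfpc jvkra
Final line count: 12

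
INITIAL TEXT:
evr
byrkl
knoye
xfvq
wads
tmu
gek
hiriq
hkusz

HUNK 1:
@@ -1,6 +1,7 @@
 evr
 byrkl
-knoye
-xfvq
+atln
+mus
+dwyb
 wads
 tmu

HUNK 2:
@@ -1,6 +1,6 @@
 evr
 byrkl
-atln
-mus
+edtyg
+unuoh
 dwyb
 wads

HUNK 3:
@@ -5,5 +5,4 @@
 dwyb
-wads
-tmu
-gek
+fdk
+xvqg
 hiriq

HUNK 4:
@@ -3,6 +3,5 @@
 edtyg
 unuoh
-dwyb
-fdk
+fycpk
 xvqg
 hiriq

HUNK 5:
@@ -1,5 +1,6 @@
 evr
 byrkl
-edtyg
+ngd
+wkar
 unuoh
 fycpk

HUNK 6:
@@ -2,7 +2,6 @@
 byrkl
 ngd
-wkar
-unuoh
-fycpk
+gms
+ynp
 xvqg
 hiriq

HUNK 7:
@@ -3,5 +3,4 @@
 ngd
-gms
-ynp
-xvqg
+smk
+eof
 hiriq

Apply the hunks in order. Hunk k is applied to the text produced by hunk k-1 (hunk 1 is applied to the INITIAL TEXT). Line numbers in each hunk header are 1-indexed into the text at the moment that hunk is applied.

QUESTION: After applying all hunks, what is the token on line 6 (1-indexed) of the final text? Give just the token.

Hunk 1: at line 1 remove [knoye,xfvq] add [atln,mus,dwyb] -> 10 lines: evr byrkl atln mus dwyb wads tmu gek hiriq hkusz
Hunk 2: at line 1 remove [atln,mus] add [edtyg,unuoh] -> 10 lines: evr byrkl edtyg unuoh dwyb wads tmu gek hiriq hkusz
Hunk 3: at line 5 remove [wads,tmu,gek] add [fdk,xvqg] -> 9 lines: evr byrkl edtyg unuoh dwyb fdk xvqg hiriq hkusz
Hunk 4: at line 3 remove [dwyb,fdk] add [fycpk] -> 8 lines: evr byrkl edtyg unuoh fycpk xvqg hiriq hkusz
Hunk 5: at line 1 remove [edtyg] add [ngd,wkar] -> 9 lines: evr byrkl ngd wkar unuoh fycpk xvqg hiriq hkusz
Hunk 6: at line 2 remove [wkar,unuoh,fycpk] add [gms,ynp] -> 8 lines: evr byrkl ngd gms ynp xvqg hiriq hkusz
Hunk 7: at line 3 remove [gms,ynp,xvqg] add [smk,eof] -> 7 lines: evr byrkl ngd smk eof hiriq hkusz
Final line 6: hiriq

Answer: hiriq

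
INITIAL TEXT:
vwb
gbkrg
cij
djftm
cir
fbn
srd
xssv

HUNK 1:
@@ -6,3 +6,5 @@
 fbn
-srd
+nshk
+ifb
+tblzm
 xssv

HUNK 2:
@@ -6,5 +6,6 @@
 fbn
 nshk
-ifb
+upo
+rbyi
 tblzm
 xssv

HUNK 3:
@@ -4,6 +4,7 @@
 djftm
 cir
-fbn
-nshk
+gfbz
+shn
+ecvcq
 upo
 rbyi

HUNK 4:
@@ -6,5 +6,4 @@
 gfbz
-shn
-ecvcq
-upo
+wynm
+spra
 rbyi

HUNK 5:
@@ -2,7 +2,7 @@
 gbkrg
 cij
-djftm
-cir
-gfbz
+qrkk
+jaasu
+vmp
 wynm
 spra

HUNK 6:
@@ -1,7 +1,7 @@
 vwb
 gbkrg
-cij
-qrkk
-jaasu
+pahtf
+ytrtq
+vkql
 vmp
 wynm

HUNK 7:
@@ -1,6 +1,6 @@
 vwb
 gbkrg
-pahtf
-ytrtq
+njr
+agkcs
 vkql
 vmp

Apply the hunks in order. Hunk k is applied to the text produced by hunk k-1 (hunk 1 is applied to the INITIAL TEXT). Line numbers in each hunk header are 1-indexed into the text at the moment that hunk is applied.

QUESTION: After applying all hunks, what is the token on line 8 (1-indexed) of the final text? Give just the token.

Answer: spra

Derivation:
Hunk 1: at line 6 remove [srd] add [nshk,ifb,tblzm] -> 10 lines: vwb gbkrg cij djftm cir fbn nshk ifb tblzm xssv
Hunk 2: at line 6 remove [ifb] add [upo,rbyi] -> 11 lines: vwb gbkrg cij djftm cir fbn nshk upo rbyi tblzm xssv
Hunk 3: at line 4 remove [fbn,nshk] add [gfbz,shn,ecvcq] -> 12 lines: vwb gbkrg cij djftm cir gfbz shn ecvcq upo rbyi tblzm xssv
Hunk 4: at line 6 remove [shn,ecvcq,upo] add [wynm,spra] -> 11 lines: vwb gbkrg cij djftm cir gfbz wynm spra rbyi tblzm xssv
Hunk 5: at line 2 remove [djftm,cir,gfbz] add [qrkk,jaasu,vmp] -> 11 lines: vwb gbkrg cij qrkk jaasu vmp wynm spra rbyi tblzm xssv
Hunk 6: at line 1 remove [cij,qrkk,jaasu] add [pahtf,ytrtq,vkql] -> 11 lines: vwb gbkrg pahtf ytrtq vkql vmp wynm spra rbyi tblzm xssv
Hunk 7: at line 1 remove [pahtf,ytrtq] add [njr,agkcs] -> 11 lines: vwb gbkrg njr agkcs vkql vmp wynm spra rbyi tblzm xssv
Final line 8: spra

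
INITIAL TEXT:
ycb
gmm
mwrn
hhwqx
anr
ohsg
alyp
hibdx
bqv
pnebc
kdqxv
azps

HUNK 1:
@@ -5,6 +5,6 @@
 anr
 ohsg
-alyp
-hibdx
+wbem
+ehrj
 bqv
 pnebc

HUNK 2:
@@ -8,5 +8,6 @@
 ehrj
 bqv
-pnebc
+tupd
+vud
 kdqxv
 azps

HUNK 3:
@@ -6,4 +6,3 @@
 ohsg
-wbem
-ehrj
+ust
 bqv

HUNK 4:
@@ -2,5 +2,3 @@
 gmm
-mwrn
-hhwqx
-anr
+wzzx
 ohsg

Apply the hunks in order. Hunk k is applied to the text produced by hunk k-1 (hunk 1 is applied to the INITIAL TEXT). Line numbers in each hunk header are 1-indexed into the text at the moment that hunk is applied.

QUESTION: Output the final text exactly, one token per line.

Hunk 1: at line 5 remove [alyp,hibdx] add [wbem,ehrj] -> 12 lines: ycb gmm mwrn hhwqx anr ohsg wbem ehrj bqv pnebc kdqxv azps
Hunk 2: at line 8 remove [pnebc] add [tupd,vud] -> 13 lines: ycb gmm mwrn hhwqx anr ohsg wbem ehrj bqv tupd vud kdqxv azps
Hunk 3: at line 6 remove [wbem,ehrj] add [ust] -> 12 lines: ycb gmm mwrn hhwqx anr ohsg ust bqv tupd vud kdqxv azps
Hunk 4: at line 2 remove [mwrn,hhwqx,anr] add [wzzx] -> 10 lines: ycb gmm wzzx ohsg ust bqv tupd vud kdqxv azps

Answer: ycb
gmm
wzzx
ohsg
ust
bqv
tupd
vud
kdqxv
azps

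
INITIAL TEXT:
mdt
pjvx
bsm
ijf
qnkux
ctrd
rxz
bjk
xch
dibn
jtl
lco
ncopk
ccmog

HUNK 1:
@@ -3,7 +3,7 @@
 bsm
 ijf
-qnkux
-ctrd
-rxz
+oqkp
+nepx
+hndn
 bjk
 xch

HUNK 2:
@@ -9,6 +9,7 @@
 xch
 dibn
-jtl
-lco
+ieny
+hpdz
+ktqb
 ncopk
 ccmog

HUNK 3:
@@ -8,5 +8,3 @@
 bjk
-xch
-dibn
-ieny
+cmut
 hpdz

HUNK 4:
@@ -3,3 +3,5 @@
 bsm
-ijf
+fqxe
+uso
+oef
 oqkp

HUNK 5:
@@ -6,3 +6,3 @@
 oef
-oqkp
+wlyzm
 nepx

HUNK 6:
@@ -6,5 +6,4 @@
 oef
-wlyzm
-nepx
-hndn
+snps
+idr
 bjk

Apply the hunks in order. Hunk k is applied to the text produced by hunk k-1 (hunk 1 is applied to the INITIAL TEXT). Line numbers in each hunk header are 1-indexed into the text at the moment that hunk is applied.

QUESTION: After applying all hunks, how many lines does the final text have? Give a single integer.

Hunk 1: at line 3 remove [qnkux,ctrd,rxz] add [oqkp,nepx,hndn] -> 14 lines: mdt pjvx bsm ijf oqkp nepx hndn bjk xch dibn jtl lco ncopk ccmog
Hunk 2: at line 9 remove [jtl,lco] add [ieny,hpdz,ktqb] -> 15 lines: mdt pjvx bsm ijf oqkp nepx hndn bjk xch dibn ieny hpdz ktqb ncopk ccmog
Hunk 3: at line 8 remove [xch,dibn,ieny] add [cmut] -> 13 lines: mdt pjvx bsm ijf oqkp nepx hndn bjk cmut hpdz ktqb ncopk ccmog
Hunk 4: at line 3 remove [ijf] add [fqxe,uso,oef] -> 15 lines: mdt pjvx bsm fqxe uso oef oqkp nepx hndn bjk cmut hpdz ktqb ncopk ccmog
Hunk 5: at line 6 remove [oqkp] add [wlyzm] -> 15 lines: mdt pjvx bsm fqxe uso oef wlyzm nepx hndn bjk cmut hpdz ktqb ncopk ccmog
Hunk 6: at line 6 remove [wlyzm,nepx,hndn] add [snps,idr] -> 14 lines: mdt pjvx bsm fqxe uso oef snps idr bjk cmut hpdz ktqb ncopk ccmog
Final line count: 14

Answer: 14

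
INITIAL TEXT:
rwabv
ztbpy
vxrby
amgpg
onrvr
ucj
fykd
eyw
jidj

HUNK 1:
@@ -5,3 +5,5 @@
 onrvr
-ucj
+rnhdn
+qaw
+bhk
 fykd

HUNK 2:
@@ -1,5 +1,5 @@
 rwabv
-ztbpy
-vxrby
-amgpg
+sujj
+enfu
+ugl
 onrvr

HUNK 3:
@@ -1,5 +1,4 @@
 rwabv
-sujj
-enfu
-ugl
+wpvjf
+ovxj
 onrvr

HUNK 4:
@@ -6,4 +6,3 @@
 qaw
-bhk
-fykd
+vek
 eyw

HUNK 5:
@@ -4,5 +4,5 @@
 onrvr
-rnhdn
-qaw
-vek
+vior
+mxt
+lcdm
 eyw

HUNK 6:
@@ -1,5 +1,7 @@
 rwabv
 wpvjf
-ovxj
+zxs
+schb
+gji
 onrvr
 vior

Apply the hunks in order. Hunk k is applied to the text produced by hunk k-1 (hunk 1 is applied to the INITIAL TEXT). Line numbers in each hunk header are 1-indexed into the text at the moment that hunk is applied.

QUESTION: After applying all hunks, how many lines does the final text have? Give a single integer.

Answer: 11

Derivation:
Hunk 1: at line 5 remove [ucj] add [rnhdn,qaw,bhk] -> 11 lines: rwabv ztbpy vxrby amgpg onrvr rnhdn qaw bhk fykd eyw jidj
Hunk 2: at line 1 remove [ztbpy,vxrby,amgpg] add [sujj,enfu,ugl] -> 11 lines: rwabv sujj enfu ugl onrvr rnhdn qaw bhk fykd eyw jidj
Hunk 3: at line 1 remove [sujj,enfu,ugl] add [wpvjf,ovxj] -> 10 lines: rwabv wpvjf ovxj onrvr rnhdn qaw bhk fykd eyw jidj
Hunk 4: at line 6 remove [bhk,fykd] add [vek] -> 9 lines: rwabv wpvjf ovxj onrvr rnhdn qaw vek eyw jidj
Hunk 5: at line 4 remove [rnhdn,qaw,vek] add [vior,mxt,lcdm] -> 9 lines: rwabv wpvjf ovxj onrvr vior mxt lcdm eyw jidj
Hunk 6: at line 1 remove [ovxj] add [zxs,schb,gji] -> 11 lines: rwabv wpvjf zxs schb gji onrvr vior mxt lcdm eyw jidj
Final line count: 11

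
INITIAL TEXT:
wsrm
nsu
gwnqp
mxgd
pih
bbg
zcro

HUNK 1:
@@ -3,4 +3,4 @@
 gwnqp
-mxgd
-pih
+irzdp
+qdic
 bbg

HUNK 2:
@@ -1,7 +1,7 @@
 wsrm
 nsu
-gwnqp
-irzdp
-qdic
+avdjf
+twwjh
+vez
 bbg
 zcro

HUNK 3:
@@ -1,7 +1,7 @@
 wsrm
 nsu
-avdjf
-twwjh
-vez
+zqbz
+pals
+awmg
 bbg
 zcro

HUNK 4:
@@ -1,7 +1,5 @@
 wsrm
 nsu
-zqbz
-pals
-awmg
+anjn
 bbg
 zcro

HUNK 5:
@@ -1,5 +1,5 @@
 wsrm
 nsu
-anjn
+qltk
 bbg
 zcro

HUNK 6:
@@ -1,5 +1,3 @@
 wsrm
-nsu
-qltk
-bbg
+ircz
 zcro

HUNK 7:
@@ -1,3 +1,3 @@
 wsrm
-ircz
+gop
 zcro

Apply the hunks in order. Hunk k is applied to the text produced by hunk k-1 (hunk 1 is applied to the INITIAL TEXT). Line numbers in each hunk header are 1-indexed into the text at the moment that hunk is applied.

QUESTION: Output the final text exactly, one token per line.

Hunk 1: at line 3 remove [mxgd,pih] add [irzdp,qdic] -> 7 lines: wsrm nsu gwnqp irzdp qdic bbg zcro
Hunk 2: at line 1 remove [gwnqp,irzdp,qdic] add [avdjf,twwjh,vez] -> 7 lines: wsrm nsu avdjf twwjh vez bbg zcro
Hunk 3: at line 1 remove [avdjf,twwjh,vez] add [zqbz,pals,awmg] -> 7 lines: wsrm nsu zqbz pals awmg bbg zcro
Hunk 4: at line 1 remove [zqbz,pals,awmg] add [anjn] -> 5 lines: wsrm nsu anjn bbg zcro
Hunk 5: at line 1 remove [anjn] add [qltk] -> 5 lines: wsrm nsu qltk bbg zcro
Hunk 6: at line 1 remove [nsu,qltk,bbg] add [ircz] -> 3 lines: wsrm ircz zcro
Hunk 7: at line 1 remove [ircz] add [gop] -> 3 lines: wsrm gop zcro

Answer: wsrm
gop
zcro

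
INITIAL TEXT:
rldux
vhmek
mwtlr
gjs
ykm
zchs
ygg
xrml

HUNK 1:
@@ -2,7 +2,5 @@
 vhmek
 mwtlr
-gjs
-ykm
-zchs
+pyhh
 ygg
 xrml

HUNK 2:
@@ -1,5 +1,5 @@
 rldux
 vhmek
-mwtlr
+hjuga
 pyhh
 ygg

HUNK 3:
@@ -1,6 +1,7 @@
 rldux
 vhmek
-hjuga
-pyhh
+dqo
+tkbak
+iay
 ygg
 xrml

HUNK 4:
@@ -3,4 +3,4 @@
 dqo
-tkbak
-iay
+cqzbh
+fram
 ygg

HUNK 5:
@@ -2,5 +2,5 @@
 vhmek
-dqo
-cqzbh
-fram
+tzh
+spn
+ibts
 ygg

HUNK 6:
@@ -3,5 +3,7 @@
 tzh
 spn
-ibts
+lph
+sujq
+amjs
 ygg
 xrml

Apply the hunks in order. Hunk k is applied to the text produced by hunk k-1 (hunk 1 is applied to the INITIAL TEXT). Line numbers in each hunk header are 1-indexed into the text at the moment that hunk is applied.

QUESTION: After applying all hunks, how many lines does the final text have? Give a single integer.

Answer: 9

Derivation:
Hunk 1: at line 2 remove [gjs,ykm,zchs] add [pyhh] -> 6 lines: rldux vhmek mwtlr pyhh ygg xrml
Hunk 2: at line 1 remove [mwtlr] add [hjuga] -> 6 lines: rldux vhmek hjuga pyhh ygg xrml
Hunk 3: at line 1 remove [hjuga,pyhh] add [dqo,tkbak,iay] -> 7 lines: rldux vhmek dqo tkbak iay ygg xrml
Hunk 4: at line 3 remove [tkbak,iay] add [cqzbh,fram] -> 7 lines: rldux vhmek dqo cqzbh fram ygg xrml
Hunk 5: at line 2 remove [dqo,cqzbh,fram] add [tzh,spn,ibts] -> 7 lines: rldux vhmek tzh spn ibts ygg xrml
Hunk 6: at line 3 remove [ibts] add [lph,sujq,amjs] -> 9 lines: rldux vhmek tzh spn lph sujq amjs ygg xrml
Final line count: 9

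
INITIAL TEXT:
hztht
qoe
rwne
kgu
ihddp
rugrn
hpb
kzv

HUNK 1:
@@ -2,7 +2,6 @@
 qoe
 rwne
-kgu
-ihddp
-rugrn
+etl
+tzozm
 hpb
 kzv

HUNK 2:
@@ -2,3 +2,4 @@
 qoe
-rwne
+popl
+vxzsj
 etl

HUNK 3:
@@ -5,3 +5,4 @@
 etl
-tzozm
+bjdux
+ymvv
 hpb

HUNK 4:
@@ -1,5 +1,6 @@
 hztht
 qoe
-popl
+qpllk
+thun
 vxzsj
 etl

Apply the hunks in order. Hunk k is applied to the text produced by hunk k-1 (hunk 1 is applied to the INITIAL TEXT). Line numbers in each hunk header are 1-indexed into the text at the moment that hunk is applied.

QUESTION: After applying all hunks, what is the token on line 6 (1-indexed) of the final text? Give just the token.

Answer: etl

Derivation:
Hunk 1: at line 2 remove [kgu,ihddp,rugrn] add [etl,tzozm] -> 7 lines: hztht qoe rwne etl tzozm hpb kzv
Hunk 2: at line 2 remove [rwne] add [popl,vxzsj] -> 8 lines: hztht qoe popl vxzsj etl tzozm hpb kzv
Hunk 3: at line 5 remove [tzozm] add [bjdux,ymvv] -> 9 lines: hztht qoe popl vxzsj etl bjdux ymvv hpb kzv
Hunk 4: at line 1 remove [popl] add [qpllk,thun] -> 10 lines: hztht qoe qpllk thun vxzsj etl bjdux ymvv hpb kzv
Final line 6: etl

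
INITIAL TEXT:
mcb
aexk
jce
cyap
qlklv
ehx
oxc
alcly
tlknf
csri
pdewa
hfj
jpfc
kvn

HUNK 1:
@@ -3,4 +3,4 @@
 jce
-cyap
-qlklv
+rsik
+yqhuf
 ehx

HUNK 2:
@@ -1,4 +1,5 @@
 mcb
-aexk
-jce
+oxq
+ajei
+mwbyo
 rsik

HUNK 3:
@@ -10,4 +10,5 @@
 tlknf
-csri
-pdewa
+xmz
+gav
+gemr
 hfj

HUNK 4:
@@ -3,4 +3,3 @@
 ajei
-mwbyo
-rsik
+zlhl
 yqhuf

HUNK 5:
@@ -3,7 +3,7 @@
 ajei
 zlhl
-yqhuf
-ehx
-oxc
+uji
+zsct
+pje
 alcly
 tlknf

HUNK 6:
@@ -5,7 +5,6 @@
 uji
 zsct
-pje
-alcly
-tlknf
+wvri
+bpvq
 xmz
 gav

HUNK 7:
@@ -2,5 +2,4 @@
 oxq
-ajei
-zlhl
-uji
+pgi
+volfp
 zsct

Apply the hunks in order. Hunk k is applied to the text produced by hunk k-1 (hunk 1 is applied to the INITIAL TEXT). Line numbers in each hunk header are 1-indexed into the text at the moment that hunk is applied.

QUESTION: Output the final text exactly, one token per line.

Answer: mcb
oxq
pgi
volfp
zsct
wvri
bpvq
xmz
gav
gemr
hfj
jpfc
kvn

Derivation:
Hunk 1: at line 3 remove [cyap,qlklv] add [rsik,yqhuf] -> 14 lines: mcb aexk jce rsik yqhuf ehx oxc alcly tlknf csri pdewa hfj jpfc kvn
Hunk 2: at line 1 remove [aexk,jce] add [oxq,ajei,mwbyo] -> 15 lines: mcb oxq ajei mwbyo rsik yqhuf ehx oxc alcly tlknf csri pdewa hfj jpfc kvn
Hunk 3: at line 10 remove [csri,pdewa] add [xmz,gav,gemr] -> 16 lines: mcb oxq ajei mwbyo rsik yqhuf ehx oxc alcly tlknf xmz gav gemr hfj jpfc kvn
Hunk 4: at line 3 remove [mwbyo,rsik] add [zlhl] -> 15 lines: mcb oxq ajei zlhl yqhuf ehx oxc alcly tlknf xmz gav gemr hfj jpfc kvn
Hunk 5: at line 3 remove [yqhuf,ehx,oxc] add [uji,zsct,pje] -> 15 lines: mcb oxq ajei zlhl uji zsct pje alcly tlknf xmz gav gemr hfj jpfc kvn
Hunk 6: at line 5 remove [pje,alcly,tlknf] add [wvri,bpvq] -> 14 lines: mcb oxq ajei zlhl uji zsct wvri bpvq xmz gav gemr hfj jpfc kvn
Hunk 7: at line 2 remove [ajei,zlhl,uji] add [pgi,volfp] -> 13 lines: mcb oxq pgi volfp zsct wvri bpvq xmz gav gemr hfj jpfc kvn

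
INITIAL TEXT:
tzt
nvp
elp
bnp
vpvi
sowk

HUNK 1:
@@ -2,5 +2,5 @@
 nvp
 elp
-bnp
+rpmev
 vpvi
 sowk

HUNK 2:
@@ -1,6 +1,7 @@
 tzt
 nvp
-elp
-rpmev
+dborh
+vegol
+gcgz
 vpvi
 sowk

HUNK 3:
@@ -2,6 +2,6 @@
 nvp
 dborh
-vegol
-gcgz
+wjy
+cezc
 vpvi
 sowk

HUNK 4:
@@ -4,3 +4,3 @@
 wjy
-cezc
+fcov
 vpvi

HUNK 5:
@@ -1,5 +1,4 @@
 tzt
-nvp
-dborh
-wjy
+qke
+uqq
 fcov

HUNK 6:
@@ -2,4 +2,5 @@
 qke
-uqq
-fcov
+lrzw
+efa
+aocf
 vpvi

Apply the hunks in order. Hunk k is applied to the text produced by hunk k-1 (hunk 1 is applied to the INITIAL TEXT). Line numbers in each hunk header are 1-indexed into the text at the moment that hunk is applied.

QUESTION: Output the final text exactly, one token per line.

Hunk 1: at line 2 remove [bnp] add [rpmev] -> 6 lines: tzt nvp elp rpmev vpvi sowk
Hunk 2: at line 1 remove [elp,rpmev] add [dborh,vegol,gcgz] -> 7 lines: tzt nvp dborh vegol gcgz vpvi sowk
Hunk 3: at line 2 remove [vegol,gcgz] add [wjy,cezc] -> 7 lines: tzt nvp dborh wjy cezc vpvi sowk
Hunk 4: at line 4 remove [cezc] add [fcov] -> 7 lines: tzt nvp dborh wjy fcov vpvi sowk
Hunk 5: at line 1 remove [nvp,dborh,wjy] add [qke,uqq] -> 6 lines: tzt qke uqq fcov vpvi sowk
Hunk 6: at line 2 remove [uqq,fcov] add [lrzw,efa,aocf] -> 7 lines: tzt qke lrzw efa aocf vpvi sowk

Answer: tzt
qke
lrzw
efa
aocf
vpvi
sowk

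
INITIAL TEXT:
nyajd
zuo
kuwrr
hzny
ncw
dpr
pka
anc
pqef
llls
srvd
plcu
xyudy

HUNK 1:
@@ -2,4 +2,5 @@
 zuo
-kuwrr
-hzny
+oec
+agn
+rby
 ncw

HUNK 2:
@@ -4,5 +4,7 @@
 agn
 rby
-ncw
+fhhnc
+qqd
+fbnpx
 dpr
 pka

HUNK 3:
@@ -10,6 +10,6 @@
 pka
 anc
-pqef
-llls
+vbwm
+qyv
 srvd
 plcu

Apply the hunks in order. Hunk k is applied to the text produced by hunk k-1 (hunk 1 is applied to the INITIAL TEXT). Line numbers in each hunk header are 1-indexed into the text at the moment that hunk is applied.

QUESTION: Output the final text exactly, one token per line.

Answer: nyajd
zuo
oec
agn
rby
fhhnc
qqd
fbnpx
dpr
pka
anc
vbwm
qyv
srvd
plcu
xyudy

Derivation:
Hunk 1: at line 2 remove [kuwrr,hzny] add [oec,agn,rby] -> 14 lines: nyajd zuo oec agn rby ncw dpr pka anc pqef llls srvd plcu xyudy
Hunk 2: at line 4 remove [ncw] add [fhhnc,qqd,fbnpx] -> 16 lines: nyajd zuo oec agn rby fhhnc qqd fbnpx dpr pka anc pqef llls srvd plcu xyudy
Hunk 3: at line 10 remove [pqef,llls] add [vbwm,qyv] -> 16 lines: nyajd zuo oec agn rby fhhnc qqd fbnpx dpr pka anc vbwm qyv srvd plcu xyudy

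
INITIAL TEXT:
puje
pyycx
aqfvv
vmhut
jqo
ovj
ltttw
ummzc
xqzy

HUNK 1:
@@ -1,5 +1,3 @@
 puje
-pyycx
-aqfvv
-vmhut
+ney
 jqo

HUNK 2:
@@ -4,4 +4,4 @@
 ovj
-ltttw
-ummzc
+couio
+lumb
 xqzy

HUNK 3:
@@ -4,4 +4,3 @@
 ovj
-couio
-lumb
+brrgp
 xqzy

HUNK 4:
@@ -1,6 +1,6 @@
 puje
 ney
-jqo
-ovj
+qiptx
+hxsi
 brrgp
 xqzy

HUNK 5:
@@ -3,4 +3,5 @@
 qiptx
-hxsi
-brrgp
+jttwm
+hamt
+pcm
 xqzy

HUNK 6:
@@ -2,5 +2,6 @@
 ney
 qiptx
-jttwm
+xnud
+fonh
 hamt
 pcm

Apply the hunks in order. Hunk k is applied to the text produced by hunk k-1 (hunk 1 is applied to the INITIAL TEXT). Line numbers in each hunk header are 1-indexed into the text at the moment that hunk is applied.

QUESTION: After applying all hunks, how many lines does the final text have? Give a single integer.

Answer: 8

Derivation:
Hunk 1: at line 1 remove [pyycx,aqfvv,vmhut] add [ney] -> 7 lines: puje ney jqo ovj ltttw ummzc xqzy
Hunk 2: at line 4 remove [ltttw,ummzc] add [couio,lumb] -> 7 lines: puje ney jqo ovj couio lumb xqzy
Hunk 3: at line 4 remove [couio,lumb] add [brrgp] -> 6 lines: puje ney jqo ovj brrgp xqzy
Hunk 4: at line 1 remove [jqo,ovj] add [qiptx,hxsi] -> 6 lines: puje ney qiptx hxsi brrgp xqzy
Hunk 5: at line 3 remove [hxsi,brrgp] add [jttwm,hamt,pcm] -> 7 lines: puje ney qiptx jttwm hamt pcm xqzy
Hunk 6: at line 2 remove [jttwm] add [xnud,fonh] -> 8 lines: puje ney qiptx xnud fonh hamt pcm xqzy
Final line count: 8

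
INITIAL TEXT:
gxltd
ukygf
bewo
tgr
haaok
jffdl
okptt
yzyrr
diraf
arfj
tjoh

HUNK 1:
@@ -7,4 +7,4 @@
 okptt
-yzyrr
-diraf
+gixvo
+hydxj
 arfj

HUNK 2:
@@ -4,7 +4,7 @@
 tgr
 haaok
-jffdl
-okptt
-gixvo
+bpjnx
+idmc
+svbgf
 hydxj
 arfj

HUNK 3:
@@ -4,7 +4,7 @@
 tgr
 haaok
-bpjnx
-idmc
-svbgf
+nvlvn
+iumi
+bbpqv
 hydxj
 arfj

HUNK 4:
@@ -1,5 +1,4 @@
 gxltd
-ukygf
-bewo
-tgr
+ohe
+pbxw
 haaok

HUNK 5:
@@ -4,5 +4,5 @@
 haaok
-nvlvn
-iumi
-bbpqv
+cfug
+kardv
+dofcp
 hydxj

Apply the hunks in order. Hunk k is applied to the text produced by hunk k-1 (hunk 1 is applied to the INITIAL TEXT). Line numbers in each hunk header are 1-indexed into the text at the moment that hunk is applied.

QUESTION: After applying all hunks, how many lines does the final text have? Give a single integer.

Hunk 1: at line 7 remove [yzyrr,diraf] add [gixvo,hydxj] -> 11 lines: gxltd ukygf bewo tgr haaok jffdl okptt gixvo hydxj arfj tjoh
Hunk 2: at line 4 remove [jffdl,okptt,gixvo] add [bpjnx,idmc,svbgf] -> 11 lines: gxltd ukygf bewo tgr haaok bpjnx idmc svbgf hydxj arfj tjoh
Hunk 3: at line 4 remove [bpjnx,idmc,svbgf] add [nvlvn,iumi,bbpqv] -> 11 lines: gxltd ukygf bewo tgr haaok nvlvn iumi bbpqv hydxj arfj tjoh
Hunk 4: at line 1 remove [ukygf,bewo,tgr] add [ohe,pbxw] -> 10 lines: gxltd ohe pbxw haaok nvlvn iumi bbpqv hydxj arfj tjoh
Hunk 5: at line 4 remove [nvlvn,iumi,bbpqv] add [cfug,kardv,dofcp] -> 10 lines: gxltd ohe pbxw haaok cfug kardv dofcp hydxj arfj tjoh
Final line count: 10

Answer: 10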